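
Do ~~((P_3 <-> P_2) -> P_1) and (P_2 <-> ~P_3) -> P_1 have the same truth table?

P_1 | P_2 | P_3 | φ | ψ
--- | --- | --- | - | -
 1  |  1  |  1  | 1 | 1
 1  |  1  |  0  | 1 | 1
 1  |  0  |  1  | 1 | 1
 1  |  0  |  0  | 1 | 1
 0  |  1  |  1  | 0 | 1
 0  |  1  |  0  | 1 | 0
 0  |  0  |  1  | 1 | 0
 0  |  0  |  0  | 0 | 1
The columns differ at P_1=0, P_2=1, P_3=1 (φ=0, ψ=1), so they are not equivalent.

not equivalent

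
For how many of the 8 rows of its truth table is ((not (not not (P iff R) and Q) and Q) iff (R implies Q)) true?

4

P  Q  R  |  (P iff R)  not (P iff R)  not not (P iff R)  (not not (P iff R) and Q)  (R implies Q)  φ
0  0  0  |      1            0                1                      0                    1        0
0  0  1  |      0            1                0                      0                    0        1
0  1  0  |      1            0                1                      1                    1        0
0  1  1  |      0            1                0                      0                    1        1
1  0  0  |      0            1                0                      0                    1        0
1  0  1  |      1            0                1                      0                    0        1
1  1  0  |      0            1                0                      0                    1        1
1  1  1  |      1            0                1                      1                    1        0
The formula is true on 4 of the 8 rows.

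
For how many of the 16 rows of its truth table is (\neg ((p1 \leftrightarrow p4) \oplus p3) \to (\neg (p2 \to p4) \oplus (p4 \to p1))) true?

12

p1 | p2 | p3 | p4 || φ
1  | 1  | 1  | 1  || 1
1  | 1  | 1  | 0  || 1
1  | 1  | 0  | 1  || 1
1  | 1  | 0  | 0  || 0
1  | 0  | 1  | 1  || 1
1  | 0  | 1  | 0  || 1
1  | 0  | 0  | 1  || 1
1  | 0  | 0  | 0  || 1
0  | 1  | 1  | 1  || 1
0  | 1  | 1  | 0  || 0
0  | 1  | 0  | 1  || 0
0  | 1  | 0  | 0  || 1
0  | 0  | 1  | 1  || 1
0  | 0  | 1  | 0  || 1
0  | 0  | 0  | 1  || 0
0  | 0  | 0  | 0  || 1
The formula is true on 12 of the 16 rows.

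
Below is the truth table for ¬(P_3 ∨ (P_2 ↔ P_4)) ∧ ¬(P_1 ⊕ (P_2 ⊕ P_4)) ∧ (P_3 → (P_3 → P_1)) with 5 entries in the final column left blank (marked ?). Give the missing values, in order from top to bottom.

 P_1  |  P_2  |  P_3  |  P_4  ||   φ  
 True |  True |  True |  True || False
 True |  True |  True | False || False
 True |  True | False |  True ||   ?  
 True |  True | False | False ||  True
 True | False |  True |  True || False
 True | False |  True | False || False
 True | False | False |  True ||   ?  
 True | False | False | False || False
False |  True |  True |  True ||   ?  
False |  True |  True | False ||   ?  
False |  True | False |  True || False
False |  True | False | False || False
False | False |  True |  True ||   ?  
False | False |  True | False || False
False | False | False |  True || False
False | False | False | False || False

False, True, False, False, False

Row P_1=True, P_2=True, P_3=False, P_4=True: ¬(P_3 ∨ (P_2 ↔ P_4)) = False, ¬(P_1 ⊕ (P_2 ⊕ P_4)) = False, (P_3 → (P_3 → P_1)) = True, so the formula = False.
Row P_1=True, P_2=False, P_3=False, P_4=True: ¬(P_3 ∨ (P_2 ↔ P_4)) = True, ¬(P_1 ⊕ (P_2 ⊕ P_4)) = True, (P_3 → (P_3 → P_1)) = True, so the formula = True.
Row P_1=False, P_2=True, P_3=True, P_4=True: ¬(P_3 ∨ (P_2 ↔ P_4)) = False, ¬(P_1 ⊕ (P_2 ⊕ P_4)) = True, (P_3 → (P_3 → P_1)) = False, so the formula = False.
Row P_1=False, P_2=True, P_3=True, P_4=False: ¬(P_3 ∨ (P_2 ↔ P_4)) = False, ¬(P_1 ⊕ (P_2 ⊕ P_4)) = False, (P_3 → (P_3 → P_1)) = False, so the formula = False.
Row P_1=False, P_2=False, P_3=True, P_4=True: ¬(P_3 ∨ (P_2 ↔ P_4)) = False, ¬(P_1 ⊕ (P_2 ⊕ P_4)) = False, (P_3 → (P_3 → P_1)) = False, so the formula = False.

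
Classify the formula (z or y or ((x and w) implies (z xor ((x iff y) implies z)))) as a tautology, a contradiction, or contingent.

tautology

x | y | z | w | φ
- | - | - | - | -
1 | 1 | 1 | 1 | 1
1 | 1 | 1 | 0 | 1
1 | 1 | 0 | 1 | 1
1 | 1 | 0 | 0 | 1
1 | 0 | 1 | 1 | 1
1 | 0 | 1 | 0 | 1
1 | 0 | 0 | 1 | 1
1 | 0 | 0 | 0 | 1
0 | 1 | 1 | 1 | 1
0 | 1 | 1 | 0 | 1
0 | 1 | 0 | 1 | 1
0 | 1 | 0 | 0 | 1
0 | 0 | 1 | 1 | 1
0 | 0 | 1 | 0 | 1
0 | 0 | 0 | 1 | 1
0 | 0 | 0 | 0 | 1
Every row is 1, so the formula is a tautology.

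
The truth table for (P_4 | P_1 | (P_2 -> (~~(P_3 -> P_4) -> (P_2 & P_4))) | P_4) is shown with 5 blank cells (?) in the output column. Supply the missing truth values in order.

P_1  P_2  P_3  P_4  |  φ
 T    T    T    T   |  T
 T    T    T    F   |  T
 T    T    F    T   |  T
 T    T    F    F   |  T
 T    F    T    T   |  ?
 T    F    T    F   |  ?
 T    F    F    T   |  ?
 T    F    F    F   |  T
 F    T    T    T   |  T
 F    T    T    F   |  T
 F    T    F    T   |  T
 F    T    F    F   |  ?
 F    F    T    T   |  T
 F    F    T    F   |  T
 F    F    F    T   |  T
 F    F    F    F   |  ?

Row P_1=T, P_2=F, P_3=T, P_4=T: (P_2 -> (~~(P_3 -> P_4) -> (P_2 & P_4))) = T, so the formula = T.
Row P_1=T, P_2=F, P_3=T, P_4=F: (P_2 -> (~~(P_3 -> P_4) -> (P_2 & P_4))) = T, so the formula = T.
Row P_1=T, P_2=F, P_3=F, P_4=T: (P_2 -> (~~(P_3 -> P_4) -> (P_2 & P_4))) = T, so the formula = T.
Row P_1=F, P_2=T, P_3=F, P_4=F: (P_2 -> (~~(P_3 -> P_4) -> (P_2 & P_4))) = F, so the formula = F.
Row P_1=F, P_2=F, P_3=F, P_4=F: (P_2 -> (~~(P_3 -> P_4) -> (P_2 & P_4))) = T, so the formula = T.

T, T, T, F, T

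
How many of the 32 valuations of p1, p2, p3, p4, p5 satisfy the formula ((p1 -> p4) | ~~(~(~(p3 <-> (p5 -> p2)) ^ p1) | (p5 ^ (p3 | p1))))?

30

p1 | p2 | p3 | p4 | p5 || φ
1  | 1  | 1  | 1  | 1  || 1
1  | 1  | 1  | 1  | 0  || 1
1  | 1  | 1  | 0  | 1  || 0
1  | 1  | 1  | 0  | 0  || 1
1  | 1  | 0  | 1  | 1  || 1
1  | 1  | 0  | 1  | 0  || 1
1  | 1  | 0  | 0  | 1  || 1
1  | 1  | 0  | 0  | 0  || 1
1  | 0  | 1  | 1  | 1  || 1
1  | 0  | 1  | 1  | 0  || 1
1  | 0  | 1  | 0  | 1  || 1
1  | 0  | 1  | 0  | 0  || 1
1  | 0  | 0  | 1  | 1  || 1
1  | 0  | 0  | 1  | 0  || 1
1  | 0  | 0  | 0  | 1  || 0
1  | 0  | 0  | 0  | 0  || 1
0  | 1  | 1  | 1  | 1  || 1
0  | 1  | 1  | 1  | 0  || 1
0  | 1  | 1  | 0  | 1  || 1
0  | 1  | 1  | 0  | 0  || 1
0  | 1  | 0  | 1  | 1  || 1
0  | 1  | 0  | 1  | 0  || 1
0  | 1  | 0  | 0  | 1  || 1
0  | 1  | 0  | 0  | 0  || 1
0  | 0  | 1  | 1  | 1  || 1
0  | 0  | 1  | 1  | 0  || 1
0  | 0  | 1  | 0  | 1  || 1
0  | 0  | 1  | 0  | 0  || 1
0  | 0  | 0  | 1  | 1  || 1
0  | 0  | 0  | 1  | 0  || 1
0  | 0  | 0  | 0  | 1  || 1
0  | 0  | 0  | 0  | 0  || 1
The formula is true on 30 of the 32 rows.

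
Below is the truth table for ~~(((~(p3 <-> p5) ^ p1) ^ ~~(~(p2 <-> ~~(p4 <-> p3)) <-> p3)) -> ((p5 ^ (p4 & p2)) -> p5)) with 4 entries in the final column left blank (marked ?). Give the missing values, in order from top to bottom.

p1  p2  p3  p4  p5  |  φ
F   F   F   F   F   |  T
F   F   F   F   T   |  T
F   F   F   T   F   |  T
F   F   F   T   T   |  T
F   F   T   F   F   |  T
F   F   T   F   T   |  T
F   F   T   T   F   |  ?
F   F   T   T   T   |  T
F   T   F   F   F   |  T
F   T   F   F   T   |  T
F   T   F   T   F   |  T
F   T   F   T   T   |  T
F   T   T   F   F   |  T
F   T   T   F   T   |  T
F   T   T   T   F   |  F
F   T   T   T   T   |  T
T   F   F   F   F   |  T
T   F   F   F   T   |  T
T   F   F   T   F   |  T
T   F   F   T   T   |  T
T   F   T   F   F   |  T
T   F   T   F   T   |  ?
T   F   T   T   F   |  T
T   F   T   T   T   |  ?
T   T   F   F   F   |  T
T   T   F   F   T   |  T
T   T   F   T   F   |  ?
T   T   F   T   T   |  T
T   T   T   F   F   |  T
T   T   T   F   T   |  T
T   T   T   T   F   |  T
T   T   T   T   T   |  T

T, T, T, F

Row 7: (((~(p3 <-> p5) ^ p1) ^ ~~(~(p2 <-> ~~(p4 <-> p3)) <-> p3)) -> ((p5 ^ (p4 & p2)) -> p5)) = T, ~(((~(p3 <-> p5) ^ p1) ^ ~~(~(p2 <-> ~~(p4 <-> p3)) <-> p3)) -> ((p5 ^ (p4 & p2)) -> p5)) = F, so the formula = T.
Row 22: (((~(p3 <-> p5) ^ p1) ^ ~~(~(p2 <-> ~~(p4 <-> p3)) <-> p3)) -> ((p5 ^ (p4 & p2)) -> p5)) = T, ~(((~(p3 <-> p5) ^ p1) ^ ~~(~(p2 <-> ~~(p4 <-> p3)) <-> p3)) -> ((p5 ^ (p4 & p2)) -> p5)) = F, so the formula = T.
Row 24: (((~(p3 <-> p5) ^ p1) ^ ~~(~(p2 <-> ~~(p4 <-> p3)) <-> p3)) -> ((p5 ^ (p4 & p2)) -> p5)) = T, ~(((~(p3 <-> p5) ^ p1) ^ ~~(~(p2 <-> ~~(p4 <-> p3)) <-> p3)) -> ((p5 ^ (p4 & p2)) -> p5)) = F, so the formula = T.
Row 27: (((~(p3 <-> p5) ^ p1) ^ ~~(~(p2 <-> ~~(p4 <-> p3)) <-> p3)) -> ((p5 ^ (p4 & p2)) -> p5)) = F, ~(((~(p3 <-> p5) ^ p1) ^ ~~(~(p2 <-> ~~(p4 <-> p3)) <-> p3)) -> ((p5 ^ (p4 & p2)) -> p5)) = T, so the formula = F.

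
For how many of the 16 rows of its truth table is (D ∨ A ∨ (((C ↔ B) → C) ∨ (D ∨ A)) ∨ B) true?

15

  A   |   B   |   C   |   D   ||   φ  
False | False | False | False || False
False | False | False |  True ||  True
False | False |  True | False ||  True
False | False |  True |  True ||  True
False |  True | False | False ||  True
False |  True | False |  True ||  True
False |  True |  True | False ||  True
False |  True |  True |  True ||  True
 True | False | False | False ||  True
 True | False | False |  True ||  True
 True | False |  True | False ||  True
 True | False |  True |  True ||  True
 True |  True | False | False ||  True
 True |  True | False |  True ||  True
 True |  True |  True | False ||  True
 True |  True |  True |  True ||  True
The formula is true on 15 of the 16 rows.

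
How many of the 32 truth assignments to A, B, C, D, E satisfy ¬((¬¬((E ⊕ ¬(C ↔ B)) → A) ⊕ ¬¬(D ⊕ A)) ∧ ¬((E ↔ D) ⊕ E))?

A | B | C | D | E | φ
- | - | - | - | - | -
T | T | T | T | T | F
T | T | T | T | F | F
T | T | T | F | T | T
T | T | T | F | F | T
T | T | F | T | T | F
T | T | F | T | F | F
T | T | F | F | T | T
T | T | F | F | F | T
T | F | T | T | T | F
T | F | T | T | F | F
T | F | T | F | T | T
T | F | T | F | F | T
T | F | F | T | T | F
T | F | F | T | F | F
T | F | F | F | T | T
T | F | F | F | F | T
F | T | T | T | T | F
F | T | T | T | F | T
F | T | T | F | T | T
F | T | T | F | F | T
F | T | F | T | T | T
F | T | F | T | F | F
F | T | F | F | T | T
F | T | F | F | F | T
F | F | T | T | T | T
F | F | T | T | F | F
F | F | T | F | T | T
F | F | T | F | F | T
F | F | F | T | T | F
F | F | F | T | F | T
F | F | F | F | T | T
F | F | F | F | F | T
The formula is true on 20 of the 32 rows.

20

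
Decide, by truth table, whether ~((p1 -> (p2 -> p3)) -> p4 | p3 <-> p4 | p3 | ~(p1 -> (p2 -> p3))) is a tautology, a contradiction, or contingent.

p1  p2  p3  p4  |  φ
1   1   1   1   |  0
1   1   1   0   |  0
1   1   0   1   |  0
1   1   0   0   |  0
1   0   1   1   |  0
1   0   1   0   |  0
1   0   0   1   |  0
1   0   0   0   |  0
0   1   1   1   |  0
0   1   1   0   |  0
0   1   0   1   |  0
0   1   0   0   |  0
0   0   1   1   |  0
0   0   1   0   |  0
0   0   0   1   |  0
0   0   0   0   |  0
Every row is 0, so the formula is a contradiction.

contradiction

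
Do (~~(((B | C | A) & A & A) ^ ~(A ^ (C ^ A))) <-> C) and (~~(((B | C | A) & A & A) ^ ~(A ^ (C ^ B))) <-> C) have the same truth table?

A | B | C | φ | ψ
- | - | - | - | -
T | T | T | T | T
T | T | F | T | T
T | F | T | T | F
T | F | F | T | F
F | T | T | F | T
F | T | F | F | T
F | F | T | F | F
F | F | F | F | F
The columns differ at A=T, B=F, C=T (φ=T, ψ=F), so they are not equivalent.

not equivalent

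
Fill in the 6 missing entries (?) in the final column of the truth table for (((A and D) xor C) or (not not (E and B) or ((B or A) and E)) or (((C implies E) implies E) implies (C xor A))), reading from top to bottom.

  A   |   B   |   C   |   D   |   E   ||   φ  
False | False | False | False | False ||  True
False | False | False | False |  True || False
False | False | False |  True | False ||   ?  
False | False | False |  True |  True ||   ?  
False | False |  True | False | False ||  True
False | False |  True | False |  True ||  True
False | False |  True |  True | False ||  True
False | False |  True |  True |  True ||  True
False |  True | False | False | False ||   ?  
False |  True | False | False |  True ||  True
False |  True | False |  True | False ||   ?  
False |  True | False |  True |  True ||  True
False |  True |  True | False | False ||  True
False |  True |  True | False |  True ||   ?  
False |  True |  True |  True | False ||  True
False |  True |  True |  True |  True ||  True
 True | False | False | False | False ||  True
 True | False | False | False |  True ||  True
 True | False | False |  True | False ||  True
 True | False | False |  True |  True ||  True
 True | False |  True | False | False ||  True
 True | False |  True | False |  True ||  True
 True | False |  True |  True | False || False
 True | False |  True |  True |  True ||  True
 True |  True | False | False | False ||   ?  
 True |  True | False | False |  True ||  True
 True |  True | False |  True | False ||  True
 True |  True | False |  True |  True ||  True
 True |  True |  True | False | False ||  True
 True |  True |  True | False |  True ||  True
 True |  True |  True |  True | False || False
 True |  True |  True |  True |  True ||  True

True, False, True, True, True, True

Row A=False, B=False, C=False, D=True, E=False: ((A and D) xor C) = False, (not not (E and B) or ((B or A) and E)) = False, (((C implies E) implies E) implies (C xor A)) = True, so the formula = True.
Row A=False, B=False, C=False, D=True, E=True: ((A and D) xor C) = False, (not not (E and B) or ((B or A) and E)) = False, (((C implies E) implies E) implies (C xor A)) = False, so the formula = False.
Row A=False, B=True, C=False, D=False, E=False: ((A and D) xor C) = False, (not not (E and B) or ((B or A) and E)) = False, (((C implies E) implies E) implies (C xor A)) = True, so the formula = True.
Row A=False, B=True, C=False, D=True, E=False: ((A and D) xor C) = False, (not not (E and B) or ((B or A) and E)) = False, (((C implies E) implies E) implies (C xor A)) = True, so the formula = True.
Row A=False, B=True, C=True, D=False, E=True: ((A and D) xor C) = True, (not not (E and B) or ((B or A) and E)) = True, (((C implies E) implies E) implies (C xor A)) = True, so the formula = True.
Row A=True, B=True, C=False, D=False, E=False: ((A and D) xor C) = False, (not not (E and B) or ((B or A) and E)) = False, (((C implies E) implies E) implies (C xor A)) = True, so the formula = True.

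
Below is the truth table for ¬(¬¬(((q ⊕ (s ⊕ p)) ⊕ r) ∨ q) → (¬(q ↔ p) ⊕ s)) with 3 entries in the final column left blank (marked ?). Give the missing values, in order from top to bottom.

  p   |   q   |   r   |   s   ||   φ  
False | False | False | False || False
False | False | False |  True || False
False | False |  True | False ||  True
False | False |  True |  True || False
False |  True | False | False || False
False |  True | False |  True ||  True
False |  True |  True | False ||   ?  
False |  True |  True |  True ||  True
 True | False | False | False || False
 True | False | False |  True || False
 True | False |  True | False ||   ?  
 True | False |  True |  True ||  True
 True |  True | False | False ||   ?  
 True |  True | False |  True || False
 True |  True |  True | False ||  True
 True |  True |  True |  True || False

Row p=False, q=True, r=True, s=False: ¬¬(((q ⊕ (s ⊕ p)) ⊕ r) ∨ q) = True, (¬(q ↔ p) ⊕ s) = True, (¬¬(((q ⊕ (s ⊕ p)) ⊕ r) ∨ q) → (¬(q ↔ p) ⊕ s)) = True, so the formula = False.
Row p=True, q=False, r=True, s=False: ¬¬(((q ⊕ (s ⊕ p)) ⊕ r) ∨ q) = False, (¬(q ↔ p) ⊕ s) = True, (¬¬(((q ⊕ (s ⊕ p)) ⊕ r) ∨ q) → (¬(q ↔ p) ⊕ s)) = True, so the formula = False.
Row p=True, q=True, r=False, s=False: ¬¬(((q ⊕ (s ⊕ p)) ⊕ r) ∨ q) = True, (¬(q ↔ p) ⊕ s) = False, (¬¬(((q ⊕ (s ⊕ p)) ⊕ r) ∨ q) → (¬(q ↔ p) ⊕ s)) = False, so the formula = True.

False, False, True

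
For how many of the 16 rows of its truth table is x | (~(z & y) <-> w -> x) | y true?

14

x  y  z  w     (z & y)  ~(z & y)  (w -> x)  (~(z & y) <-> (w -> x))  (x | (~(z & y) <-> (w -> x)) | y)
F  F  F  F        F        T         T                 T                             T                
F  F  F  T        F        T         F                 F                             F                
F  F  T  F        F        T         T                 T                             T                
F  F  T  T        F        T         F                 F                             F                
F  T  F  F        F        T         T                 T                             T                
F  T  F  T        F        T         F                 F                             T                
F  T  T  F        T        F         T                 F                             T                
F  T  T  T        T        F         F                 T                             T                
T  F  F  F        F        T         T                 T                             T                
T  F  F  T        F        T         T                 T                             T                
T  F  T  F        F        T         T                 T                             T                
T  F  T  T        F        T         T                 T                             T                
T  T  F  F        F        T         T                 T                             T                
T  T  F  T        F        T         T                 T                             T                
T  T  T  F        T        F         T                 F                             T                
T  T  T  T        T        F         T                 F                             T                
The formula is true on 14 of the 16 rows.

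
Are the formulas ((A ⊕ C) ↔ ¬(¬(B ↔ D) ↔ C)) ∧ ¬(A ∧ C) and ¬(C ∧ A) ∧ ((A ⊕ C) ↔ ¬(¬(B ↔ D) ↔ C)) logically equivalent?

A | B | C | D || φ | ψ
1 | 1 | 1 | 1 || 0 | 0
1 | 1 | 1 | 0 || 0 | 0
1 | 1 | 0 | 1 || 0 | 0
1 | 1 | 0 | 0 || 1 | 1
1 | 0 | 1 | 1 || 0 | 0
1 | 0 | 1 | 0 || 0 | 0
1 | 0 | 0 | 1 || 1 | 1
1 | 0 | 0 | 0 || 0 | 0
0 | 1 | 1 | 1 || 1 | 1
0 | 1 | 1 | 0 || 0 | 0
0 | 1 | 0 | 1 || 1 | 1
0 | 1 | 0 | 0 || 0 | 0
0 | 0 | 1 | 1 || 0 | 0
0 | 0 | 1 | 0 || 1 | 1
0 | 0 | 0 | 1 || 0 | 0
0 | 0 | 0 | 0 || 1 | 1
The columns for φ and ψ agree on every row, so they are logically equivalent.

equivalent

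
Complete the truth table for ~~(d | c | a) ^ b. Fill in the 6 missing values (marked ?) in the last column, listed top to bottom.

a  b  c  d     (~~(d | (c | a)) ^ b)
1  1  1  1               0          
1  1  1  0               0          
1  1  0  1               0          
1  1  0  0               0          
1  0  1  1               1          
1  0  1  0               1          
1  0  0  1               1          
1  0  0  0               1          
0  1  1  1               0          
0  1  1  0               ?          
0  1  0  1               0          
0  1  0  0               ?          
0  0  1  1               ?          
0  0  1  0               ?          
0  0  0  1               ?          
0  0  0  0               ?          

0, 1, 1, 1, 1, 0

Row a=0, b=1, c=1, d=0: ~~(d | c | a) = 1, so (~~(d | (c | a)) ^ b) = 0.
Row a=0, b=1, c=0, d=0: ~~(d | c | a) = 0, so (~~(d | (c | a)) ^ b) = 1.
Row a=0, b=0, c=1, d=1: ~~(d | c | a) = 1, so (~~(d | (c | a)) ^ b) = 1.
Row a=0, b=0, c=1, d=0: ~~(d | c | a) = 1, so (~~(d | (c | a)) ^ b) = 1.
Row a=0, b=0, c=0, d=1: ~~(d | c | a) = 1, so (~~(d | (c | a)) ^ b) = 1.
Row a=0, b=0, c=0, d=0: ~~(d | c | a) = 0, so (~~(d | (c | a)) ^ b) = 0.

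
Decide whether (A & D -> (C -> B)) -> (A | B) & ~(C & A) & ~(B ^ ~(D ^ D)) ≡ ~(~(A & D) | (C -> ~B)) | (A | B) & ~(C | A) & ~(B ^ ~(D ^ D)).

not equivalent

A  B  C  D  |  φ  ψ
T  T  T  T  |  F  T
T  T  T  F  |  F  F
T  T  F  T  |  T  F
T  T  F  F  |  T  F
T  F  T  T  |  T  F
T  F  T  F  |  F  F
T  F  F  T  |  F  F
T  F  F  F  |  F  F
F  T  T  T  |  T  F
F  T  T  F  |  T  F
F  T  F  T  |  T  T
F  T  F  F  |  T  T
F  F  T  T  |  F  F
F  F  T  F  |  F  F
F  F  F  T  |  F  F
F  F  F  F  |  F  F
The columns differ at A=T, B=T, C=T, D=T (φ=F, ψ=T), so they are not equivalent.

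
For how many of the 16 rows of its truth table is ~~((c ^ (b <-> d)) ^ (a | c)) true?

8

a  b  c  d     ~~((c ^ (b <-> d)) ^ (a | c))
0  0  0  0                   1              
0  0  0  1                   0              
0  0  1  0                   1              
0  0  1  1                   0              
0  1  0  0                   0              
0  1  0  1                   1              
0  1  1  0                   0              
0  1  1  1                   1              
1  0  0  0                   0              
1  0  0  1                   1              
1  0  1  0                   1              
1  0  1  1                   0              
1  1  0  0                   1              
1  1  0  1                   0              
1  1  1  0                   0              
1  1  1  1                   1              
The formula is true on 8 of the 16 rows.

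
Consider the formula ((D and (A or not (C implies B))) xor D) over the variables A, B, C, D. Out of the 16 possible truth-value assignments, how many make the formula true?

A  B  C  D  |  φ
T  T  T  T  |  F
T  T  T  F  |  F
T  T  F  T  |  F
T  T  F  F  |  F
T  F  T  T  |  F
T  F  T  F  |  F
T  F  F  T  |  F
T  F  F  F  |  F
F  T  T  T  |  T
F  T  T  F  |  F
F  T  F  T  |  T
F  T  F  F  |  F
F  F  T  T  |  F
F  F  T  F  |  F
F  F  F  T  |  T
F  F  F  F  |  F
The formula is true on 3 of the 16 rows.

3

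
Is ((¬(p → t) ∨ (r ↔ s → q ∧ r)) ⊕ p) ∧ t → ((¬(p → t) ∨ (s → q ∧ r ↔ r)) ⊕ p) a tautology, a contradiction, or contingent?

  p      q      r      s      t    |    φ  
 True   True   True   True   True  |   True
 True   True   True   True  False  |   True
 True   True   True  False   True  |   True
 True   True   True  False  False  |   True
 True   True  False   True   True  |   True
 True   True  False   True  False  |   True
 True   True  False  False   True  |   True
 True   True  False  False  False  |   True
 True  False   True   True   True  |   True
 True  False   True   True  False  |   True
 True  False   True  False   True  |   True
 True  False   True  False  False  |   True
 True  False  False   True   True  |   True
 True  False  False   True  False  |   True
 True  False  False  False   True  |   True
 True  False  False  False  False  |   True
False   True   True   True   True  |   True
False   True   True   True  False  |   True
False   True   True  False   True  |   True
False   True   True  False  False  |   True
False   True  False   True   True  |   True
False   True  False   True  False  |   True
False   True  False  False   True  |   True
False   True  False  False  False  |   True
False  False   True   True   True  |   True
False  False   True   True  False  |   True
False  False   True  False   True  |   True
False  False   True  False  False  |   True
False  False  False   True   True  |   True
False  False  False   True  False  |   True
False  False  False  False   True  |   True
False  False  False  False  False  |   True
Every row is True, so the formula is a tautology.

tautology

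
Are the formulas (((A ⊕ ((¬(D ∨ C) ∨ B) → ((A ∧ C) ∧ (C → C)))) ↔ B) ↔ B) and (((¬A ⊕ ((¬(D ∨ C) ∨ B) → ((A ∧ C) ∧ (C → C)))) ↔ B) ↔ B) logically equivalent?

not equivalent

A  B  C  D  |  φ  ψ
F  F  F  F  |  F  T
F  F  F  T  |  T  F
F  F  T  F  |  T  F
F  F  T  T  |  T  F
F  T  F  F  |  F  T
F  T  F  T  |  F  T
F  T  T  F  |  F  T
F  T  T  T  |  F  T
T  F  F  F  |  T  F
T  F  F  T  |  F  T
T  F  T  F  |  F  T
T  F  T  T  |  F  T
T  T  F  F  |  T  F
T  T  F  T  |  T  F
T  T  T  F  |  F  T
T  T  T  T  |  F  T
The columns differ at A=F, B=F, C=F, D=F (φ=F, ψ=T), so they are not equivalent.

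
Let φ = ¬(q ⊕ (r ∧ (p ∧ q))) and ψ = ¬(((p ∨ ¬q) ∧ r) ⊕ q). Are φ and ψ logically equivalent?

not equivalent

p  q  r  |  φ  ψ
0  0  0  |  1  1
0  0  1  |  1  0
0  1  0  |  0  0
0  1  1  |  0  0
1  0  0  |  1  1
1  0  1  |  1  0
1  1  0  |  0  0
1  1  1  |  1  1
The columns differ at p=0, q=0, r=1 (φ=1, ψ=0), so they are not equivalent.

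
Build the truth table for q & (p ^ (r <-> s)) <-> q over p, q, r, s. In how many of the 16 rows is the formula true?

p  q  r  s  |  ((q & (p ^ (r <-> s))) <-> q)
F  F  F  F  |                T              
F  F  F  T  |                T              
F  F  T  F  |                T              
F  F  T  T  |                T              
F  T  F  F  |                T              
F  T  F  T  |                F              
F  T  T  F  |                F              
F  T  T  T  |                T              
T  F  F  F  |                T              
T  F  F  T  |                T              
T  F  T  F  |                T              
T  F  T  T  |                T              
T  T  F  F  |                F              
T  T  F  T  |                T              
T  T  T  F  |                T              
T  T  T  T  |                F              
The formula is true on 12 of the 16 rows.

12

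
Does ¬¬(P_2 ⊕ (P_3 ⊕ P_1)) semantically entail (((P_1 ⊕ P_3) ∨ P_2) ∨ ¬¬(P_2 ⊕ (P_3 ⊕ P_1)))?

P_1 | P_2 | P_3 | φ | ψ
--- | --- | --- | - | -
 1  |  1  |  1  | 1 | 1
 1  |  1  |  0  | 0 | 1
 1  |  0  |  1  | 0 | 0
 1  |  0  |  0  | 1 | 1
 0  |  1  |  1  | 0 | 1
 0  |  1  |  0  | 1 | 1
 0  |  0  |  1  | 1 | 1
 0  |  0  |  0  | 0 | 0
In every row where φ is true, ψ is also true, so φ ⊨ ψ.

yes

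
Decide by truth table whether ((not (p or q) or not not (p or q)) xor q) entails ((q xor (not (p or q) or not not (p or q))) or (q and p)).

yes

p  q  |  φ  ψ
T  T  |  F  T
T  F  |  T  T
F  T  |  F  F
F  F  |  T  T
In every row where φ is true, ψ is also true, so φ ⊨ ψ.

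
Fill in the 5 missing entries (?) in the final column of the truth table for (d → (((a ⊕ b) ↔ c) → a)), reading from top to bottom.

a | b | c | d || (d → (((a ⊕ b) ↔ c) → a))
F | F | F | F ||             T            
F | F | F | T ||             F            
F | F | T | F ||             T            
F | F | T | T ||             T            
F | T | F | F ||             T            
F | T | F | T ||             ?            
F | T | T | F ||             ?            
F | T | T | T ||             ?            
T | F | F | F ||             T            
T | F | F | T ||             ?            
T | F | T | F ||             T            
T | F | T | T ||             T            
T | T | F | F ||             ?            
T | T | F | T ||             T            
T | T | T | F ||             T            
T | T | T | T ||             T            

T, T, F, T, T

Row a=F, b=T, c=F, d=T: (((a ⊕ b) ↔ c) → a) = T, so (d → (((a ⊕ b) ↔ c) → a)) = T.
Row a=F, b=T, c=T, d=F: (((a ⊕ b) ↔ c) → a) = F, so (d → (((a ⊕ b) ↔ c) → a)) = T.
Row a=F, b=T, c=T, d=T: (((a ⊕ b) ↔ c) → a) = F, so (d → (((a ⊕ b) ↔ c) → a)) = F.
Row a=T, b=F, c=F, d=T: (((a ⊕ b) ↔ c) → a) = T, so (d → (((a ⊕ b) ↔ c) → a)) = T.
Row a=T, b=T, c=F, d=F: (((a ⊕ b) ↔ c) → a) = T, so (d → (((a ⊕ b) ↔ c) → a)) = T.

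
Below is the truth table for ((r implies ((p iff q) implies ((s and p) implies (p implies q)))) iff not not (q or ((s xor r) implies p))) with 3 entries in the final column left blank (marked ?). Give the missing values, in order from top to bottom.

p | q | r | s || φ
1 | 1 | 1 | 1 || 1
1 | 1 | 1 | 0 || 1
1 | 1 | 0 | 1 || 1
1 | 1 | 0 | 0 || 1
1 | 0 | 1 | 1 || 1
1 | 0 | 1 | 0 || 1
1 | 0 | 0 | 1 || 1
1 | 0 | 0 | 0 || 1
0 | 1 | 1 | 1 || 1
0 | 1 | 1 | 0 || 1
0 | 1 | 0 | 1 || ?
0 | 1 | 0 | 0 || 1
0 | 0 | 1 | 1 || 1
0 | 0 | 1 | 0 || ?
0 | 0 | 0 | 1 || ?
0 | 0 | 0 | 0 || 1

1, 0, 0

Row p=0, q=1, r=0, s=1: (r implies ((p iff q) implies ((s and p) implies (p implies q)))) = 1, not not (q or ((s xor r) implies p)) = 1, so the formula = 1.
Row p=0, q=0, r=1, s=0: (r implies ((p iff q) implies ((s and p) implies (p implies q)))) = 1, not not (q or ((s xor r) implies p)) = 0, so the formula = 0.
Row p=0, q=0, r=0, s=1: (r implies ((p iff q) implies ((s and p) implies (p implies q)))) = 1, not not (q or ((s xor r) implies p)) = 0, so the formula = 0.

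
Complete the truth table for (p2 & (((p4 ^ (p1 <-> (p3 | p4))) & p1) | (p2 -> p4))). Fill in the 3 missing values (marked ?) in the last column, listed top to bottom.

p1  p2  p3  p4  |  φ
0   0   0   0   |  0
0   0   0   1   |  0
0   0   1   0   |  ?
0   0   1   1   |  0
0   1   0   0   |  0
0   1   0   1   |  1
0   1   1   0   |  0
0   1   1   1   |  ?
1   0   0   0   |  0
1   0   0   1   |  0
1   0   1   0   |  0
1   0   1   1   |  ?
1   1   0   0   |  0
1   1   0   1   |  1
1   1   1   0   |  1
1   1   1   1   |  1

0, 1, 0

Row p1=0, p2=0, p3=1, p4=0: (((p4 ^ (p1 <-> (p3 | p4))) & p1) | (p2 -> p4)) = 1, so the formula = 0.
Row p1=0, p2=1, p3=1, p4=1: (((p4 ^ (p1 <-> (p3 | p4))) & p1) | (p2 -> p4)) = 1, so the formula = 1.
Row p1=1, p2=0, p3=1, p4=1: (((p4 ^ (p1 <-> (p3 | p4))) & p1) | (p2 -> p4)) = 1, so the formula = 0.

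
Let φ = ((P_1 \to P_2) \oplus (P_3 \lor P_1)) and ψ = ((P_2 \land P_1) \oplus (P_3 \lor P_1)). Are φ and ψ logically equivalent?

 P_1    P_2    P_3   |    φ      ψ  
False  False  False  |   True  False
False  False   True  |  False   True
False   True  False  |   True  False
False   True   True  |  False   True
 True  False  False  |   True   True
 True  False   True  |   True   True
 True   True  False  |  False  False
 True   True   True  |  False  False
The columns differ at P_1=False, P_2=False, P_3=False (φ=True, ψ=False), so they are not equivalent.

not equivalent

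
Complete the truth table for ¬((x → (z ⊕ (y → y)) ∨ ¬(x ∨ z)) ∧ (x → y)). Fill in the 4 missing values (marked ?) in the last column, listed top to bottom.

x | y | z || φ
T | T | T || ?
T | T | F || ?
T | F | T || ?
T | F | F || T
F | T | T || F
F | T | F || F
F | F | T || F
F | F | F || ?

Row x=T, y=T, z=T: (x → (z ⊕ (y → y)) ∨ ¬(x ∨ z)) = F, (x → y) = T, ((x → (z ⊕ (y → y)) ∨ ¬(x ∨ z)) ∧ (x → y)) = F, so the formula = T.
Row x=T, y=T, z=F: (x → (z ⊕ (y → y)) ∨ ¬(x ∨ z)) = T, (x → y) = T, ((x → (z ⊕ (y → y)) ∨ ¬(x ∨ z)) ∧ (x → y)) = T, so the formula = F.
Row x=T, y=F, z=T: (x → (z ⊕ (y → y)) ∨ ¬(x ∨ z)) = F, (x → y) = F, ((x → (z ⊕ (y → y)) ∨ ¬(x ∨ z)) ∧ (x → y)) = F, so the formula = T.
Row x=F, y=F, z=F: (x → (z ⊕ (y → y)) ∨ ¬(x ∨ z)) = T, (x → y) = T, ((x → (z ⊕ (y → y)) ∨ ¬(x ∨ z)) ∧ (x → y)) = T, so the formula = F.

T, F, T, F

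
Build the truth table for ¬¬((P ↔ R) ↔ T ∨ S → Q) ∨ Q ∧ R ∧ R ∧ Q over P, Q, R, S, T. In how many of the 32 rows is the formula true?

P  Q  R  S  T  |  φ
1  1  1  1  1  |  1
1  1  1  1  0  |  1
1  1  1  0  1  |  1
1  1  1  0  0  |  1
1  1  0  1  1  |  0
1  1  0  1  0  |  0
1  1  0  0  1  |  0
1  1  0  0  0  |  0
1  0  1  1  1  |  0
1  0  1  1  0  |  0
1  0  1  0  1  |  0
1  0  1  0  0  |  1
1  0  0  1  1  |  1
1  0  0  1  0  |  1
1  0  0  0  1  |  1
1  0  0  0  0  |  0
0  1  1  1  1  |  1
0  1  1  1  0  |  1
0  1  1  0  1  |  1
0  1  1  0  0  |  1
0  1  0  1  1  |  1
0  1  0  1  0  |  1
0  1  0  0  1  |  1
0  1  0  0  0  |  1
0  0  1  1  1  |  1
0  0  1  1  0  |  1
0  0  1  0  1  |  1
0  0  1  0  0  |  0
0  0  0  1  1  |  0
0  0  0  1  0  |  0
0  0  0  0  1  |  0
0  0  0  0  0  |  1
The formula is true on 20 of the 32 rows.

20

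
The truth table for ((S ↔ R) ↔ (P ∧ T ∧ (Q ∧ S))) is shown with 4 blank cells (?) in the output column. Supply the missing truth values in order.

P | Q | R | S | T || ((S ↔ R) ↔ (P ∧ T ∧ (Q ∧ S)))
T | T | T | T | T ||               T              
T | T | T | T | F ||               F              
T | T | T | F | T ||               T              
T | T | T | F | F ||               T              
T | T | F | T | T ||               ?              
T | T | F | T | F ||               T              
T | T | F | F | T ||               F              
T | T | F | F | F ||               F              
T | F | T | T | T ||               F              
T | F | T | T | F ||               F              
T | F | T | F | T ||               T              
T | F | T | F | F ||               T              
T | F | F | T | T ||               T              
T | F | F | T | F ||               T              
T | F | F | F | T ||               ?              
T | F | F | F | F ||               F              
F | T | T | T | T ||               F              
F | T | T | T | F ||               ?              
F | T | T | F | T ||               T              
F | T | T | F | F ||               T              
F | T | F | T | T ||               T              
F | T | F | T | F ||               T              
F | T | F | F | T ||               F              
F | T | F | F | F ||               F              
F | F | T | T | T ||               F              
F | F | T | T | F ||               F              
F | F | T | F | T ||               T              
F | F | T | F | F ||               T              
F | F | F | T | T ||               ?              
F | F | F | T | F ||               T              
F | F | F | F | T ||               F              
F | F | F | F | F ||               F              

Row P=T, Q=T, R=F, S=T, T=T: (S ↔ R) = F, (P ∧ T ∧ (Q ∧ S)) = T, so ((S ↔ R) ↔ (P ∧ T ∧ (Q ∧ S))) = F.
Row P=T, Q=F, R=F, S=F, T=T: (S ↔ R) = T, (P ∧ T ∧ (Q ∧ S)) = F, so ((S ↔ R) ↔ (P ∧ T ∧ (Q ∧ S))) = F.
Row P=F, Q=T, R=T, S=T, T=F: (S ↔ R) = T, (P ∧ T ∧ (Q ∧ S)) = F, so ((S ↔ R) ↔ (P ∧ T ∧ (Q ∧ S))) = F.
Row P=F, Q=F, R=F, S=T, T=T: (S ↔ R) = F, (P ∧ T ∧ (Q ∧ S)) = F, so ((S ↔ R) ↔ (P ∧ T ∧ (Q ∧ S))) = T.

F, F, F, T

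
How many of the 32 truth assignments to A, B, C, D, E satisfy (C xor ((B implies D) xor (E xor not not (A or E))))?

A | B | C | D | E || φ
F | F | F | F | F || T
F | F | F | F | T || T
F | F | F | T | F || T
F | F | F | T | T || T
F | F | T | F | F || F
F | F | T | F | T || F
F | F | T | T | F || F
F | F | T | T | T || F
F | T | F | F | F || F
F | T | F | F | T || F
F | T | F | T | F || T
F | T | F | T | T || T
F | T | T | F | F || T
F | T | T | F | T || T
F | T | T | T | F || F
F | T | T | T | T || F
T | F | F | F | F || F
T | F | F | F | T || T
T | F | F | T | F || F
T | F | F | T | T || T
T | F | T | F | F || T
T | F | T | F | T || F
T | F | T | T | F || T
T | F | T | T | T || F
T | T | F | F | F || T
T | T | F | F | T || F
T | T | F | T | F || F
T | T | F | T | T || T
T | T | T | F | F || F
T | T | T | F | T || T
T | T | T | T | F || T
T | T | T | T | T || F
The formula is true on 16 of the 32 rows.

16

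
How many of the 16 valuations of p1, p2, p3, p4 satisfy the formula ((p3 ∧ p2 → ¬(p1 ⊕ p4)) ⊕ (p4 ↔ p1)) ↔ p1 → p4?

p1 | p2 | p3 | p4 || (p3 ∧ p2) | (p1 ⊕ p4) | ¬(p1 ⊕ p4) | ((p3 ∧ p2) → ¬(p1 ⊕ p4)) | (p4 ↔ p1) | (p1 → p4) | φ
F  | F  | F  | F  ||     F     |     F     |     T      |            T             |     T     |     T     | F
F  | F  | F  | T  ||     F     |     T     |     F      |            T             |     F     |     T     | T
F  | F  | T  | F  ||     F     |     F     |     T      |            T             |     T     |     T     | F
F  | F  | T  | T  ||     F     |     T     |     F      |            T             |     F     |     T     | T
F  | T  | F  | F  ||     F     |     F     |     T      |            T             |     T     |     T     | F
F  | T  | F  | T  ||     F     |     T     |     F      |            T             |     F     |     T     | T
F  | T  | T  | F  ||     T     |     F     |     T      |            T             |     T     |     T     | F
F  | T  | T  | T  ||     T     |     T     |     F      |            F             |     F     |     T     | F
T  | F  | F  | F  ||     F     |     T     |     F      |            T             |     F     |     F     | F
T  | F  | F  | T  ||     F     |     F     |     T      |            T             |     T     |     T     | F
T  | F  | T  | F  ||     F     |     T     |     F      |            T             |     F     |     F     | F
T  | F  | T  | T  ||     F     |     F     |     T      |            T             |     T     |     T     | F
T  | T  | F  | F  ||     F     |     T     |     F      |            T             |     F     |     F     | F
T  | T  | F  | T  ||     F     |     F     |     T      |            T             |     T     |     T     | F
T  | T  | T  | F  ||     T     |     T     |     F      |            F             |     F     |     F     | T
T  | T  | T  | T  ||     T     |     F     |     T      |            T             |     T     |     T     | F
The formula is true on 4 of the 16 rows.

4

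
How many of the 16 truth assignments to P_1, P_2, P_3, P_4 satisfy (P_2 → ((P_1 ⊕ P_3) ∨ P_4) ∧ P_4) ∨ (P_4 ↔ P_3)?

14

 P_1    P_2    P_3    P_4   |    φ  
False  False  False  False  |   True
False  False  False   True  |   True
False  False   True  False  |   True
False  False   True   True  |   True
False   True  False  False  |   True
False   True  False   True  |   True
False   True   True  False  |  False
False   True   True   True  |   True
 True  False  False  False  |   True
 True  False  False   True  |   True
 True  False   True  False  |   True
 True  False   True   True  |   True
 True   True  False  False  |   True
 True   True  False   True  |   True
 True   True   True  False  |  False
 True   True   True   True  |   True
The formula is true on 14 of the 16 rows.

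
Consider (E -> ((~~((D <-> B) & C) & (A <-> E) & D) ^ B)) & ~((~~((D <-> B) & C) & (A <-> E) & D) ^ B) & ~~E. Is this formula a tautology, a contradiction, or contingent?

A | B | C | D | E || φ
1 | 1 | 1 | 1 | 1 || 0
1 | 1 | 1 | 1 | 0 || 0
1 | 1 | 1 | 0 | 1 || 0
1 | 1 | 1 | 0 | 0 || 0
1 | 1 | 0 | 1 | 1 || 0
1 | 1 | 0 | 1 | 0 || 0
1 | 1 | 0 | 0 | 1 || 0
1 | 1 | 0 | 0 | 0 || 0
1 | 0 | 1 | 1 | 1 || 0
1 | 0 | 1 | 1 | 0 || 0
1 | 0 | 1 | 0 | 1 || 0
1 | 0 | 1 | 0 | 0 || 0
1 | 0 | 0 | 1 | 1 || 0
1 | 0 | 0 | 1 | 0 || 0
1 | 0 | 0 | 0 | 1 || 0
1 | 0 | 0 | 0 | 0 || 0
0 | 1 | 1 | 1 | 1 || 0
0 | 1 | 1 | 1 | 0 || 0
0 | 1 | 1 | 0 | 1 || 0
0 | 1 | 1 | 0 | 0 || 0
0 | 1 | 0 | 1 | 1 || 0
0 | 1 | 0 | 1 | 0 || 0
0 | 1 | 0 | 0 | 1 || 0
0 | 1 | 0 | 0 | 0 || 0
0 | 0 | 1 | 1 | 1 || 0
0 | 0 | 1 | 1 | 0 || 0
0 | 0 | 1 | 0 | 1 || 0
0 | 0 | 1 | 0 | 0 || 0
0 | 0 | 0 | 1 | 1 || 0
0 | 0 | 0 | 1 | 0 || 0
0 | 0 | 0 | 0 | 1 || 0
0 | 0 | 0 | 0 | 0 || 0
Every row is 0, so the formula is a contradiction.

contradiction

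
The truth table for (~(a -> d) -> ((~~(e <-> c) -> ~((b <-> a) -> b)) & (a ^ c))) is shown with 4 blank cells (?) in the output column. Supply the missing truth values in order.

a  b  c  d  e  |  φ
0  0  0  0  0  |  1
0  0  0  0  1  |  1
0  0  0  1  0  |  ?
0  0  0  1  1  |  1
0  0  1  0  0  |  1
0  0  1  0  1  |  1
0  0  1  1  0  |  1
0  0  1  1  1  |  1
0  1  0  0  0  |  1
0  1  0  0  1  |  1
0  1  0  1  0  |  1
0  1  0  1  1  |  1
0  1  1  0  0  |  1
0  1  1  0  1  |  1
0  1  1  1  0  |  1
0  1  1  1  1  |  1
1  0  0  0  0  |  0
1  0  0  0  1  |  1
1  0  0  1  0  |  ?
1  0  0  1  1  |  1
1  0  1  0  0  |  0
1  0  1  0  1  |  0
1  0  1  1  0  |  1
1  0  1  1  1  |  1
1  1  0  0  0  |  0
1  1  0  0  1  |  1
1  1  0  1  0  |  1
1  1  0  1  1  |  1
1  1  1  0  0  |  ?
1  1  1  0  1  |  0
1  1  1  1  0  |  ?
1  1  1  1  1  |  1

Row a=0, b=0, c=0, d=1, e=0: ~(a -> d) = 0, ((~~(e <-> c) -> ~((b <-> a) -> b)) & (a ^ c)) = 0, so the formula = 1.
Row a=1, b=0, c=0, d=1, e=0: ~(a -> d) = 0, ((~~(e <-> c) -> ~((b <-> a) -> b)) & (a ^ c)) = 0, so the formula = 1.
Row a=1, b=1, c=1, d=0, e=0: ~(a -> d) = 1, ((~~(e <-> c) -> ~((b <-> a) -> b)) & (a ^ c)) = 0, so the formula = 0.
Row a=1, b=1, c=1, d=1, e=0: ~(a -> d) = 0, ((~~(e <-> c) -> ~((b <-> a) -> b)) & (a ^ c)) = 0, so the formula = 1.

1, 1, 0, 1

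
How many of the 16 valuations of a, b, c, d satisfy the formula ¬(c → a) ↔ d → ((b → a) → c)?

a | b | c | d || (c → a) | ¬(c → a) | (b → a) | ((b → a) → c) | (d → ((b → a) → c)) | (¬(c → a) ↔ (d → ((b → a) → c)))
F | F | F | F ||    T    |    F     |    T    |       F       |          T          |                F                
F | F | F | T ||    T    |    F     |    T    |       F       |          F          |                T                
F | F | T | F ||    F    |    T     |    T    |       T       |          T          |                T                
F | F | T | T ||    F    |    T     |    T    |       T       |          T          |                T                
F | T | F | F ||    T    |    F     |    F    |       T       |          T          |                F                
F | T | F | T ||    T    |    F     |    F    |       T       |          T          |                F                
F | T | T | F ||    F    |    T     |    F    |       T       |          T          |                T                
F | T | T | T ||    F    |    T     |    F    |       T       |          T          |                T                
T | F | F | F ||    T    |    F     |    T    |       F       |          T          |                F                
T | F | F | T ||    T    |    F     |    T    |       F       |          F          |                T                
T | F | T | F ||    T    |    F     |    T    |       T       |          T          |                F                
T | F | T | T ||    T    |    F     |    T    |       T       |          T          |                F                
T | T | F | F ||    T    |    F     |    T    |       F       |          T          |                F                
T | T | F | T ||    T    |    F     |    T    |       F       |          F          |                T                
T | T | T | F ||    T    |    F     |    T    |       T       |          T          |                F                
T | T | T | T ||    T    |    F     |    T    |       T       |          T          |                F                
The formula is true on 7 of the 16 rows.

7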